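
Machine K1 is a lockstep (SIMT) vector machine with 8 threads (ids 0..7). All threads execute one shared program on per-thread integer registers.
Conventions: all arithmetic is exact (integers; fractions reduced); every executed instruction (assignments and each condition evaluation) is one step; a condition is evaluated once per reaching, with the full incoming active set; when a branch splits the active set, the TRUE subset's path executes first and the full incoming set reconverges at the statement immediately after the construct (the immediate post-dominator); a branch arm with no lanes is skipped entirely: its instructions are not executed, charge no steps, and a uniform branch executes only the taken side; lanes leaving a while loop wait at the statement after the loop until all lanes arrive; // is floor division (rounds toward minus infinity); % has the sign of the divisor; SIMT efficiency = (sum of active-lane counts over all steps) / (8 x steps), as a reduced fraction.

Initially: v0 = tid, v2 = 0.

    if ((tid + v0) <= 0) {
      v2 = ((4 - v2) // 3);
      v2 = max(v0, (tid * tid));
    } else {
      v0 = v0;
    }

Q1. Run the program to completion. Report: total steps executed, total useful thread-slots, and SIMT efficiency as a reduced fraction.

Answer: 4 steps, 17 useful, 17/32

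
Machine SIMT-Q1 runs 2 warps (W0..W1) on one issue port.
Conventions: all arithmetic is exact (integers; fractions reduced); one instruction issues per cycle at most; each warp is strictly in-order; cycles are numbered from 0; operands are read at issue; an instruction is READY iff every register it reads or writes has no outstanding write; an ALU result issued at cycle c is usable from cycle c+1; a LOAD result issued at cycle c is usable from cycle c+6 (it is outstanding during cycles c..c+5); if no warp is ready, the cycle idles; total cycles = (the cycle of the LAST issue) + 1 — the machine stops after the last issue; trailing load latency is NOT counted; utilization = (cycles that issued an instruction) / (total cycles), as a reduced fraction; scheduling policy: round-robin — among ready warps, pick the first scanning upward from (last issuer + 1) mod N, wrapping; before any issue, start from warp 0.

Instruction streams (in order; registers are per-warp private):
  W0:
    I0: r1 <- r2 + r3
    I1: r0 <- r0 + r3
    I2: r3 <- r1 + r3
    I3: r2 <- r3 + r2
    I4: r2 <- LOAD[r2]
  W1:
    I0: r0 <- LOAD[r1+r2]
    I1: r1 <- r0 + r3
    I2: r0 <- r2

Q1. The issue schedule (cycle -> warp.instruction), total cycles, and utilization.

cycle 0: W0.I0
cycle 1: W1.I0
cycle 2: W0.I1
cycle 3: W0.I2
cycle 4: W0.I3
cycle 5: W0.I4
cycle 6: idle
cycle 7: W1.I1
cycle 8: W1.I2

Answer: 9 cycles, utilization 8/9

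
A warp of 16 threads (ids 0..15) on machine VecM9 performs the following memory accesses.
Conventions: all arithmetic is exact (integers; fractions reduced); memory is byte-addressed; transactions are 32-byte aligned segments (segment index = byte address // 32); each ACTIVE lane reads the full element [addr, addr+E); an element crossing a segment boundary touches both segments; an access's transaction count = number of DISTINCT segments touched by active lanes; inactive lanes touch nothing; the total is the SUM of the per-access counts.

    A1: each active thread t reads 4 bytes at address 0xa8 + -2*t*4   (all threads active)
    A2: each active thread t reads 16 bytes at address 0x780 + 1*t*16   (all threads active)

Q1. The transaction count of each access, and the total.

A1: 5 transactions
A2: 8 transactions

Answer: 5,8; total 13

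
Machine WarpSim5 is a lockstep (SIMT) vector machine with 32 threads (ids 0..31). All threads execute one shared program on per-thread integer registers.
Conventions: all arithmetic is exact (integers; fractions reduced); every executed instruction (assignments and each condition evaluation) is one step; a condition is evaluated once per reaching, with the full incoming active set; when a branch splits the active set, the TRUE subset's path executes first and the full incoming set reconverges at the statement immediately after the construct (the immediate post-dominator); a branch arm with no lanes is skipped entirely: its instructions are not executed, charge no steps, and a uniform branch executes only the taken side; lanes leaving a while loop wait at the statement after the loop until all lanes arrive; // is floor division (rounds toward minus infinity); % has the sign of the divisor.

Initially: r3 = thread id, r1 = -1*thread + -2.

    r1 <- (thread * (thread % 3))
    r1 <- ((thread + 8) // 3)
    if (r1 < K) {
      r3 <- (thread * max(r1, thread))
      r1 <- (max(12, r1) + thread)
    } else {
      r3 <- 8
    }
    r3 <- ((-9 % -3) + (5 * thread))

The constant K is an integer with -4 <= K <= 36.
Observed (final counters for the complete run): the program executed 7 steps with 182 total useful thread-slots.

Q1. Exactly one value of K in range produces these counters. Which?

Answer: K = 10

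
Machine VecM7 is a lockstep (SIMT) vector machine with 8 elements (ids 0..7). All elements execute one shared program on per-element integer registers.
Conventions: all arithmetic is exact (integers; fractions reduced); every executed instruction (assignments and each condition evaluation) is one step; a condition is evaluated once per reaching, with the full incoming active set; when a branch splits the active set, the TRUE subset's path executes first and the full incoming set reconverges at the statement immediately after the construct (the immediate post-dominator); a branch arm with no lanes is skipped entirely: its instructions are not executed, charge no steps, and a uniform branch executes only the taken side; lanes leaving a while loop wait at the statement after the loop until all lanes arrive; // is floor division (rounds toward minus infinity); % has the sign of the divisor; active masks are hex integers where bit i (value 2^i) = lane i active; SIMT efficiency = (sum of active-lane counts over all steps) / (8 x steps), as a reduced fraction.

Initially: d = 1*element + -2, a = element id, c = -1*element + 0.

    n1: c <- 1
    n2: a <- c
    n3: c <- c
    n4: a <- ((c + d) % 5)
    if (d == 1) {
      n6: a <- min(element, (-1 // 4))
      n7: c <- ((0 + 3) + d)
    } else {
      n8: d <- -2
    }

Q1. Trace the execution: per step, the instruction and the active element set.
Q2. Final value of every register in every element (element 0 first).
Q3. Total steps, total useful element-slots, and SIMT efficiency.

step 0: c <- 1                       0xff
step 1: a <- c                       0xff
step 2: c <- c                       0xff
step 3: a <- ((c + d) % 5)           0xff
step 4: eval (d == 1)                0xff
step 5: a <- min(element, (-1 // 4)) 0x08
step 6: c <- ((0 + 3) + d)           0x08
step 7: d <- -2                      0xf7

Answer: 8 steps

d: -2,-2,-2,1,-2,-2,-2,-2
a: 4,0,1,-1,3,4,0,1
c: 1,1,1,4,1,1,1,1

steps = 8; useful = 49; efficiency = 49/64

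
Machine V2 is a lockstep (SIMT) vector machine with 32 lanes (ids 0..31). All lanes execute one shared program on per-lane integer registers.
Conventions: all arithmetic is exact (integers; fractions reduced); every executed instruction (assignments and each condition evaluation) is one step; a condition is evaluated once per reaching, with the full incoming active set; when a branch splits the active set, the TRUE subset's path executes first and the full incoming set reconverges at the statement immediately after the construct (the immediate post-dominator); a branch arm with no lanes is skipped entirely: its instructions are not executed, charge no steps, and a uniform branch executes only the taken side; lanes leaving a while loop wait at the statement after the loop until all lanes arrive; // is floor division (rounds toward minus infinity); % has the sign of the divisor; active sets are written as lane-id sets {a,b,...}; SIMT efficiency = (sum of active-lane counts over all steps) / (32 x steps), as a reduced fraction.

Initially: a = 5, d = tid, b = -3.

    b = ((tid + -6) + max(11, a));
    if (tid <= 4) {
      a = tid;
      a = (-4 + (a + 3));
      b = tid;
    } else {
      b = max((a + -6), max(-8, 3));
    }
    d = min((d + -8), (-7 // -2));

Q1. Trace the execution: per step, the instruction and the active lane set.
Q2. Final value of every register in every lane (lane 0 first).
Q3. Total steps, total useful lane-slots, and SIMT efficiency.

step 0: b <- ((tid + -6) + max(11, a)) {0,1,2,3,4,5,6,7,8,9,10,11,12,13,14,15,16,17,18,19,20,21,22,23,24,25,26,27,28,29,30,31}
step 1: eval (tid <= 4)              {0,1,2,3,4,5,6,7,8,9,10,11,12,13,14,15,16,17,18,19,20,21,22,23,24,25,26,27,28,29,30,31}
step 2: a <- tid                     {0,1,2,3,4}
step 3: a <- (-4 + (a + 3))          {0,1,2,3,4}
step 4: b <- tid                     {0,1,2,3,4}
step 5: b <- max((a + -6), max(-8, 3)) {5,6,7,8,9,10,11,12,13,14,15,16,17,18,19,20,21,22,23,24,25,26,27,28,29,30,31}
step 6: d <- min((d + -8), (-7 // -2)) {0,1,2,3,4,5,6,7,8,9,10,11,12,13,14,15,16,17,18,19,20,21,22,23,24,25,26,27,28,29,30,31}

Answer: 7 steps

a: -1,0,1,2,3,5,5,5,5,5,5,5,5,5,5,5,5,5,5,5,5,5,5,5,5,5,5,5,5,5,5,5
d: -8,-7,-6,-5,-4,-3,-2,-1,0,1,2,3,3,3,3,3,3,3,3,3,3,3,3,3,3,3,3,3,3,3,3,3
b: 0,1,2,3,4,3,3,3,3,3,3,3,3,3,3,3,3,3,3,3,3,3,3,3,3,3,3,3,3,3,3,3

steps = 7; useful = 138; efficiency = 138/224 = 69/112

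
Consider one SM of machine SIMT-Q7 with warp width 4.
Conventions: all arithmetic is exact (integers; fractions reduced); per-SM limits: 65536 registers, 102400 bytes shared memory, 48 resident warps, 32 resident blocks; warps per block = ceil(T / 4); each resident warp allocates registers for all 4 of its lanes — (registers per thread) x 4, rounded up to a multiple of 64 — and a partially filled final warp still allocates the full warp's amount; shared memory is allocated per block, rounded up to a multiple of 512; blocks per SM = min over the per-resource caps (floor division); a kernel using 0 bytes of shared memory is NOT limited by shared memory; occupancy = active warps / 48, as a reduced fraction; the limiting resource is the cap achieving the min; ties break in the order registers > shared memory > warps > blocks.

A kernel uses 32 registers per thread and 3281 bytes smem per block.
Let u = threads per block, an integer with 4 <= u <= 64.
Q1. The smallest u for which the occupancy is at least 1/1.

Answer: u = 5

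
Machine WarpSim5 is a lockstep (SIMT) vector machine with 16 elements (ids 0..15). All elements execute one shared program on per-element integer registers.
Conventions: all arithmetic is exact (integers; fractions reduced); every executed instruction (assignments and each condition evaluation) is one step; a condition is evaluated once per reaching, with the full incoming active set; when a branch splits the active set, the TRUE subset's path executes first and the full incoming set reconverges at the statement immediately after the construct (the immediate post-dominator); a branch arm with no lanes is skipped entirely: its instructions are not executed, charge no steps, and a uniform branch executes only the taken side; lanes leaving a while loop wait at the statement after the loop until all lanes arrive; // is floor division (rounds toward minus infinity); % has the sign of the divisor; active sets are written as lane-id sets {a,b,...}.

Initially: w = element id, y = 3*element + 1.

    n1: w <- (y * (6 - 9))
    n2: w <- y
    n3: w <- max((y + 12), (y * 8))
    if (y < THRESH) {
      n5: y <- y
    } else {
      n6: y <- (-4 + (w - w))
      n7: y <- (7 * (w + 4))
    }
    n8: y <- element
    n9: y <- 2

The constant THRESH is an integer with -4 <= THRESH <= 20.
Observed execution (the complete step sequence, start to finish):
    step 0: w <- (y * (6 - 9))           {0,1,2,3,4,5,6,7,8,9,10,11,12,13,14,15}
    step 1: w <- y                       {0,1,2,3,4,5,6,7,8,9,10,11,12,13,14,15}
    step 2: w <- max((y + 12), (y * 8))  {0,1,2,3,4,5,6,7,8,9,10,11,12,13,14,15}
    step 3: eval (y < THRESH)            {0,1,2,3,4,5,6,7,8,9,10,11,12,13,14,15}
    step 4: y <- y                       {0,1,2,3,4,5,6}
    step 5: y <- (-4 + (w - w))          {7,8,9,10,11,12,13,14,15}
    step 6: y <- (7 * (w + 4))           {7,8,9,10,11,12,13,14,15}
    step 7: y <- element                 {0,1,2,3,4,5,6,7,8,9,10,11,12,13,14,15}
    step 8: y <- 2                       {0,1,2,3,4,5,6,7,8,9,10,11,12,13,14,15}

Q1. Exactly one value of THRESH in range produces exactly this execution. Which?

Answer: THRESH = 20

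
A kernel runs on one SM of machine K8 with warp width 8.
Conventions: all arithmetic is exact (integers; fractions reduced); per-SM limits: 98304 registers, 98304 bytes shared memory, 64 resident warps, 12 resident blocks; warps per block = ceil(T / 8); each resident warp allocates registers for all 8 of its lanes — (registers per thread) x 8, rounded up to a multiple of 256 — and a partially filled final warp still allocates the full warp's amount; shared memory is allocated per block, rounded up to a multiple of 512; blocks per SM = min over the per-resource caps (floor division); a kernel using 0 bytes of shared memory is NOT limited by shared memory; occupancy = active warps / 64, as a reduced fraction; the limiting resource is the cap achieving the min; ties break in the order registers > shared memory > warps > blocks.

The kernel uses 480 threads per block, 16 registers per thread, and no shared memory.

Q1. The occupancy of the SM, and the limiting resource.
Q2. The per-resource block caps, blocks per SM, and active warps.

Answer: occupancy 15/16, limited by warps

registers: 6 blocks
shared memory: no limit (kernel uses none)
warps: 1 block
blocks: 12 blocks

Answer: 1 block, 60 active warps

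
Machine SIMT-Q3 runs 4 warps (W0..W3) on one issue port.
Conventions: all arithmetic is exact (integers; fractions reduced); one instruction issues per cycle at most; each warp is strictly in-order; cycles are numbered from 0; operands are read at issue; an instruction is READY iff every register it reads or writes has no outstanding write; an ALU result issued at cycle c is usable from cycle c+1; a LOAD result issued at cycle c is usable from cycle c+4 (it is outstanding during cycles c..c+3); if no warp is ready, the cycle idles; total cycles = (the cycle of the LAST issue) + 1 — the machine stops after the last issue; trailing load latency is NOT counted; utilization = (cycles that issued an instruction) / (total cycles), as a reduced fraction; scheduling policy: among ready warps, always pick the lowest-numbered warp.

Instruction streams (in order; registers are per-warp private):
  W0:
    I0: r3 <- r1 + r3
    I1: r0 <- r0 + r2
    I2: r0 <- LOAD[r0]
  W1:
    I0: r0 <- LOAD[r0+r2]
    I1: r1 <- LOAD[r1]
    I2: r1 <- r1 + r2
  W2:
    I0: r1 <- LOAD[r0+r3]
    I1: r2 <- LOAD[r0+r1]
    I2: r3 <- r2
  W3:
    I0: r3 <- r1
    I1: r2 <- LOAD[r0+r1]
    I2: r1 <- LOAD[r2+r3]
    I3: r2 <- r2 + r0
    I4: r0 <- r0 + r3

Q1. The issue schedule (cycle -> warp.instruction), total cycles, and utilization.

cycle 0: W0.I0
cycle 1: W0.I1
cycle 2: W0.I2
cycle 3: W1.I0
cycle 4: W1.I1
cycle 5: W2.I0
cycle 6: W3.I0
cycle 7: W3.I1
cycle 8: W1.I2
cycle 9: W2.I1
cycle 10: idle
cycle 11: W3.I2
cycle 12: W3.I3
cycle 13: W2.I2
cycle 14: W3.I4

Answer: 15 cycles, utilization 14/15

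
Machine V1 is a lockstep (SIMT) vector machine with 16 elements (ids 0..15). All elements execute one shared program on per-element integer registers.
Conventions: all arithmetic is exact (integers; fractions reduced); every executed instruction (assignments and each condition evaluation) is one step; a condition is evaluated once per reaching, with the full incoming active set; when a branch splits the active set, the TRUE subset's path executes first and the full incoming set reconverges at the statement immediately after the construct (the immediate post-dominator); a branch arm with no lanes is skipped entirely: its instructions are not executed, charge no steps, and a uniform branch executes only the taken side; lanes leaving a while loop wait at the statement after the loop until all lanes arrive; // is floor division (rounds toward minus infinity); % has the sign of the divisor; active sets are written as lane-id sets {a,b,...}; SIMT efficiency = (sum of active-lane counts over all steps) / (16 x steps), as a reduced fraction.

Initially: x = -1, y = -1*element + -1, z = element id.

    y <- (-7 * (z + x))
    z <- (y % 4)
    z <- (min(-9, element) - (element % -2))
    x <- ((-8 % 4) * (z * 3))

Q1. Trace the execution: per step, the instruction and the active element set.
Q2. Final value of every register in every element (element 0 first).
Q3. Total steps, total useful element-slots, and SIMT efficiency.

step 0: y <- (-7 * (z + x))          {0,1,2,3,4,5,6,7,8,9,10,11,12,13,14,15}
step 1: z <- (y % 4)                 {0,1,2,3,4,5,6,7,8,9,10,11,12,13,14,15}
step 2: z <- (min(-9, element) - (element % -2)) {0,1,2,3,4,5,6,7,8,9,10,11,12,13,14,15}
step 3: x <- ((-8 % 4) * (z * 3))    {0,1,2,3,4,5,6,7,8,9,10,11,12,13,14,15}

Answer: 4 steps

x: 0,0,0,0,0,0,0,0,0,0,0,0,0,0,0,0
y: 7,0,-7,-14,-21,-28,-35,-42,-49,-56,-63,-70,-77,-84,-91,-98
z: -9,-8,-9,-8,-9,-8,-9,-8,-9,-8,-9,-8,-9,-8,-9,-8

steps = 4; useful = 64; efficiency = 64/64 = 1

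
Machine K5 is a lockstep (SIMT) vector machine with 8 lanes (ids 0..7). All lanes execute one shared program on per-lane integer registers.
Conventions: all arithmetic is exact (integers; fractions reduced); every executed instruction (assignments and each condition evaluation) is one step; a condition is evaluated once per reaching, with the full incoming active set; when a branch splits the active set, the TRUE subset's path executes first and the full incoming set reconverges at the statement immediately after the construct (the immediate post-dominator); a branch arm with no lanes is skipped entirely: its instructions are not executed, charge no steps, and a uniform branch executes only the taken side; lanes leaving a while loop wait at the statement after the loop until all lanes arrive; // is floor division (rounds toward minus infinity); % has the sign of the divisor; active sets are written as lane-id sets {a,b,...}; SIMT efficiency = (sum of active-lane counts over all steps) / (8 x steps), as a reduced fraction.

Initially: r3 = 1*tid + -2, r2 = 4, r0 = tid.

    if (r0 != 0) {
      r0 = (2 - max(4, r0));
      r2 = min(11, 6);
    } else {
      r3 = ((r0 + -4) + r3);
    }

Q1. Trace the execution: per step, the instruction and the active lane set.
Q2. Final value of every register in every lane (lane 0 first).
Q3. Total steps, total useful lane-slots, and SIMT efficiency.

step 0: eval (r0 != 0)               {0,1,2,3,4,5,6,7}
step 1: r0 <- (2 - max(4, r0))       {1,2,3,4,5,6,7}
step 2: r2 <- min(11, 6)             {1,2,3,4,5,6,7}
step 3: r3 <- ((r0 + -4) + r3)       {0}

Answer: 4 steps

r3: -6,-1,0,1,2,3,4,5
r2: 4,6,6,6,6,6,6,6
r0: 0,-2,-2,-2,-2,-3,-4,-5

steps = 4; useful = 23; efficiency = 23/32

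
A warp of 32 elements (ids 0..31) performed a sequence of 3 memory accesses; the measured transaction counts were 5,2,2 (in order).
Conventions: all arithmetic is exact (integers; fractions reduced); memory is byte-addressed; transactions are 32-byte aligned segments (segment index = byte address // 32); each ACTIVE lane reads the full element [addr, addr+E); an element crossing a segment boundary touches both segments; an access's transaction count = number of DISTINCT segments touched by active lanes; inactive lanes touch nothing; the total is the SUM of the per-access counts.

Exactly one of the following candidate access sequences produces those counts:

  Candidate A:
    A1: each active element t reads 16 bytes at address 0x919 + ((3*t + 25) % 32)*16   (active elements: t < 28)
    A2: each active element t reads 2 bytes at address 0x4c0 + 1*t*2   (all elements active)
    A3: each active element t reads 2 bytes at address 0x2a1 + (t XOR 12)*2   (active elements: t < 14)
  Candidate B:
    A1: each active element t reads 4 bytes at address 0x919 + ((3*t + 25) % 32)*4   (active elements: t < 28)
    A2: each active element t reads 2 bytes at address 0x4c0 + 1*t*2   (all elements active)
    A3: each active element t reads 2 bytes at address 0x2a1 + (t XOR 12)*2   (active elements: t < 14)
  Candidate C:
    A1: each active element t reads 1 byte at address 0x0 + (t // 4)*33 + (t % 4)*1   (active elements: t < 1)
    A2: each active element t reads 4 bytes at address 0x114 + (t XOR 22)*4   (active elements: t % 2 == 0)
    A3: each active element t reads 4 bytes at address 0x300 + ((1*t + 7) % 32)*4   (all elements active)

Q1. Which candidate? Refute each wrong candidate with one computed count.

A: A1 gives 17 transactions, not 5
C: A1 gives 1 transaction, not 5
B: all counts match (5,2,2)

Answer: B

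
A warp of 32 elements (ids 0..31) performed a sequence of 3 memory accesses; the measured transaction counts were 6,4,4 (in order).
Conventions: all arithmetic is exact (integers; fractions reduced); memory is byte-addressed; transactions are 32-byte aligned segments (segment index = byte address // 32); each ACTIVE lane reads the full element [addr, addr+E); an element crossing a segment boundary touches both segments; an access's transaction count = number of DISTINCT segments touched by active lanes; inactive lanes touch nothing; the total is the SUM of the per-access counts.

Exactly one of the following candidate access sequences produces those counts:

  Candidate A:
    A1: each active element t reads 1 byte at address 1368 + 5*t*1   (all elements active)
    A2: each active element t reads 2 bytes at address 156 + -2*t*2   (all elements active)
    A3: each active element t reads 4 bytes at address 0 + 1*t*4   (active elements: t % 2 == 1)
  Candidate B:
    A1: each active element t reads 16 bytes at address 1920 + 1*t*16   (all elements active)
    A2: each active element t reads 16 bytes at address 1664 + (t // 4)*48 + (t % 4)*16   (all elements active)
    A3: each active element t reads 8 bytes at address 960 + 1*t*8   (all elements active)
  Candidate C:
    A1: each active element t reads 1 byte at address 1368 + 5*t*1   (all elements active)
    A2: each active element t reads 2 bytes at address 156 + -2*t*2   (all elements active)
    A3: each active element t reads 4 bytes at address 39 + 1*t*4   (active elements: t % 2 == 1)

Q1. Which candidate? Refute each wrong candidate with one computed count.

B: A1 gives 16 transactions, not 6
C: A3 gives 5 transactions, not 4
A: all counts match (6,4,4)

Answer: A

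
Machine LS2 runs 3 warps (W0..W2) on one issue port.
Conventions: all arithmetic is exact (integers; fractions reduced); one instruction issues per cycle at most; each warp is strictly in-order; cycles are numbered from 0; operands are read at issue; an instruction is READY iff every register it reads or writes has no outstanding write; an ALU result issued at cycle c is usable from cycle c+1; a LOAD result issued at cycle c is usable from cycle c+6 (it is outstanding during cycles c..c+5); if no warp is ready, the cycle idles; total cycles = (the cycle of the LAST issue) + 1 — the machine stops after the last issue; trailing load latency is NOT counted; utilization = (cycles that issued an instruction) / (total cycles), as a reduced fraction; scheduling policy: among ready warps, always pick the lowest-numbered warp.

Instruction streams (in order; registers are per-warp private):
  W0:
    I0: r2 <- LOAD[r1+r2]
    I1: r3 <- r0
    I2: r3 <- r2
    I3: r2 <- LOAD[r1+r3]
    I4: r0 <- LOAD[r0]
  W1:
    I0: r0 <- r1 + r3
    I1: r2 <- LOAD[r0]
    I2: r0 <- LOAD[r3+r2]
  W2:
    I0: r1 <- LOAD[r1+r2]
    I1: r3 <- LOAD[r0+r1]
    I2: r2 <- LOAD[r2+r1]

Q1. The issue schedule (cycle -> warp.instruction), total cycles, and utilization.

cycle 0: W0.I0
cycle 1: W0.I1
cycle 2: W1.I0
cycle 3: W1.I1
cycle 4: W2.I0
cycle 5: idle
cycle 6: W0.I2
cycle 7: W0.I3
cycle 8: W0.I4
cycle 9: W1.I2
cycle 10: W2.I1
cycle 11: W2.I2

Answer: 12 cycles, utilization 11/12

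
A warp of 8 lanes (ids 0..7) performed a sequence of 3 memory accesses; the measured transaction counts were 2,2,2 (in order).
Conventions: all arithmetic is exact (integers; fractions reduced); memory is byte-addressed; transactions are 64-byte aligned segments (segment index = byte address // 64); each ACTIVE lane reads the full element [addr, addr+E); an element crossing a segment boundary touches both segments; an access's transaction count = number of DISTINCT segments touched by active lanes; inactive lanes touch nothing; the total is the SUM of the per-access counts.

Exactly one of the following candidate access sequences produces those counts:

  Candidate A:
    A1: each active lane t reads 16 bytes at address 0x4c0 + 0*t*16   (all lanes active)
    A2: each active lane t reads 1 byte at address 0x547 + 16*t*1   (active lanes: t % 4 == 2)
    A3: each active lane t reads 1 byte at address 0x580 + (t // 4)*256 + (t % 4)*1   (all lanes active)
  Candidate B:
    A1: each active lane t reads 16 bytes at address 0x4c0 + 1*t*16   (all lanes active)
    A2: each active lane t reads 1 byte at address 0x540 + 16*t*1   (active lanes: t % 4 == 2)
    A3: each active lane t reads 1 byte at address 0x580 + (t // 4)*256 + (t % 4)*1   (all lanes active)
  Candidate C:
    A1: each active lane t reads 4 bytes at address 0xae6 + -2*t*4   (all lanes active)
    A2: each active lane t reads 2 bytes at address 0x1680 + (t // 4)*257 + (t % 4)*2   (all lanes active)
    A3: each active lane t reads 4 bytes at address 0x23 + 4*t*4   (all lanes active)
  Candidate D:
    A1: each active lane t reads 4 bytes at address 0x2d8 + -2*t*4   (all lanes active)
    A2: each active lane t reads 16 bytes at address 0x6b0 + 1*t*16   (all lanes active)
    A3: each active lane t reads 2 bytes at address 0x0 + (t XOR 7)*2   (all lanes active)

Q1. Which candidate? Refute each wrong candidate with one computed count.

A: A1 gives 1 transaction, not 2
C: A3 gives 3 transactions, not 2
D: A2 gives 3 transactions, not 2
B: all counts match (2,2,2)

Answer: B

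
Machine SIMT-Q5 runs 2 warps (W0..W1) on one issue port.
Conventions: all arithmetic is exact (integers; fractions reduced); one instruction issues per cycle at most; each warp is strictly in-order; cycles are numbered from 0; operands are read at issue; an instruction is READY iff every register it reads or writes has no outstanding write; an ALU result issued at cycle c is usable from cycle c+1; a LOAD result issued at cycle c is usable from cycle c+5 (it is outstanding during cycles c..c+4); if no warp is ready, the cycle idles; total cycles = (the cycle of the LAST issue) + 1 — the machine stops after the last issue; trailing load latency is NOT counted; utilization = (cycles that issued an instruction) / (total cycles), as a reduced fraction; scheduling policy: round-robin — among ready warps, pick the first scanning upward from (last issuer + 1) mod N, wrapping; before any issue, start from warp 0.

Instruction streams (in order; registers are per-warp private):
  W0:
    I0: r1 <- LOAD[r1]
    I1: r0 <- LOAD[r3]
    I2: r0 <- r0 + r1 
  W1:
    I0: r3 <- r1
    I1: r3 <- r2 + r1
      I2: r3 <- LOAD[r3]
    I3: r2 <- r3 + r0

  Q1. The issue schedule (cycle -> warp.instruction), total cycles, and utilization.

cycle 0: W0.I0
cycle 1: W1.I0
cycle 2: W0.I1
cycle 3: W1.I1
cycle 4: W1.I2
cycle 5: idle
cycle 6: idle
cycle 7: W0.I2
cycle 8: idle
cycle 9: W1.I3

Answer: 10 cycles, utilization 7/10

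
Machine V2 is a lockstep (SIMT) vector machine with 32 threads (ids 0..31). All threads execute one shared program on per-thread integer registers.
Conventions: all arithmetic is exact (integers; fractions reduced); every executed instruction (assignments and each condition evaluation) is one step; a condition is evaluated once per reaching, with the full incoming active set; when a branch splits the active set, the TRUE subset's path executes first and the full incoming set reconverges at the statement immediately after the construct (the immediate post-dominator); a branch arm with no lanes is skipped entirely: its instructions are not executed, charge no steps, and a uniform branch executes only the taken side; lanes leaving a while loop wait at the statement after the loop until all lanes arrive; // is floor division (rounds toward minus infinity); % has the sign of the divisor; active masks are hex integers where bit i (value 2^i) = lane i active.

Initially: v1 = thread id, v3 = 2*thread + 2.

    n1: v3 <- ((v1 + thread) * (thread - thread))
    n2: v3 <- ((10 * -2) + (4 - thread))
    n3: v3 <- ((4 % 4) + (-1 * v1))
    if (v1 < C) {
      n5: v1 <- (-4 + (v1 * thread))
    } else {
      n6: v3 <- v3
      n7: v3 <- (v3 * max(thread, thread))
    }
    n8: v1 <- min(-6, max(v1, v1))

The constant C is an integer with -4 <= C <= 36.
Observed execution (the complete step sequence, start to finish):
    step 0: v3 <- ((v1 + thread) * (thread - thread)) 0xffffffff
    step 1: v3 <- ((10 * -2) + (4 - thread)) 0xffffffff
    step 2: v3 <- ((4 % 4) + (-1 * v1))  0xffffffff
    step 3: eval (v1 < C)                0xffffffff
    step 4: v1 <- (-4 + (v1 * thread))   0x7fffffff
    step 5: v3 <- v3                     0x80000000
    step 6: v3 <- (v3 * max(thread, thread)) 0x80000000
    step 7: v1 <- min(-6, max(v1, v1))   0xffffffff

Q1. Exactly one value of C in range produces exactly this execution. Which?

Answer: C = 31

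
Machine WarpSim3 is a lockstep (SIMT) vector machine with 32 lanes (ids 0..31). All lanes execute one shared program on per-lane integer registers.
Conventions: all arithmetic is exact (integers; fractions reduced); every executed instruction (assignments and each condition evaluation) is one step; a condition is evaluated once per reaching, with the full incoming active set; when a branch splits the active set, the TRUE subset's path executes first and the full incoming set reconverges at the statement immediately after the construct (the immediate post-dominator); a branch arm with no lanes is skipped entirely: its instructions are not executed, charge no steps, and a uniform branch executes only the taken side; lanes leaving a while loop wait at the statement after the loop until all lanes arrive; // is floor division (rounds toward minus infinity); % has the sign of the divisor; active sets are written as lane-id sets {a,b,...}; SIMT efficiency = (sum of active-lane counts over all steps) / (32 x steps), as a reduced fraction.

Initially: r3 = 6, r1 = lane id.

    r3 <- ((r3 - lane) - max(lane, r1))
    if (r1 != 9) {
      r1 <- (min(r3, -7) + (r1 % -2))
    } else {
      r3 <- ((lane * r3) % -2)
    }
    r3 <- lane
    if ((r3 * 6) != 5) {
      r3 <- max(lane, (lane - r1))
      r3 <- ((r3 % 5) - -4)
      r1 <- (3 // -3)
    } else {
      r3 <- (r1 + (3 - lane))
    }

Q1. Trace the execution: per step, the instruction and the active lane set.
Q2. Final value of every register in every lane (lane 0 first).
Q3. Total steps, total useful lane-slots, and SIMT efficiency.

step 0: r3 <- ((r3 - lane) - max(lane, r1)) {0,1,2,3,4,5,6,7,8,9,10,11,12,13,14,15,16,17,18,19,20,21,22,23,24,25,26,27,28,29,30,31}
step 1: eval (r1 != 9)               {0,1,2,3,4,5,6,7,8,9,10,11,12,13,14,15,16,17,18,19,20,21,22,23,24,25,26,27,28,29,30,31}
step 2: r1 <- (min(r3, -7) + (r1 % -2)) {0,1,2,3,4,5,6,7,8,10,11,12,13,14,15,16,17,18,19,20,21,22,23,24,25,26,27,28,29,30,31}
step 3: r3 <- ((lane * r3) % -2)     {9}
step 4: r3 <- lane                   {0,1,2,3,4,5,6,7,8,9,10,11,12,13,14,15,16,17,18,19,20,21,22,23,24,25,26,27,28,29,30,31}
step 5: eval ((r3 * 6) != 5)         {0,1,2,3,4,5,6,7,8,9,10,11,12,13,14,15,16,17,18,19,20,21,22,23,24,25,26,27,28,29,30,31}
step 6: r3 <- max(lane, (lane - r1)) {0,1,2,3,4,5,6,7,8,9,10,11,12,13,14,15,16,17,18,19,20,21,22,23,24,25,26,27,28,29,30,31}
step 7: r3 <- ((r3 % 5) - -4)        {0,1,2,3,4,5,6,7,8,9,10,11,12,13,14,15,16,17,18,19,20,21,22,23,24,25,26,27,28,29,30,31}
step 8: r1 <- (3 // -3)              {0,1,2,3,4,5,6,7,8,9,10,11,12,13,14,15,16,17,18,19,20,21,22,23,24,25,26,27,28,29,30,31}

Answer: 9 steps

r3: 6,8,8,5,5,7,7,5,7,8,8,7,4,8,5,4,6,5,7,6,8,7,4,8,5,4,6,5,7,6,8,7
r1: -1,-1,-1,-1,-1,-1,-1,-1,-1,-1,-1,-1,-1,-1,-1,-1,-1,-1,-1,-1,-1,-1,-1,-1,-1,-1,-1,-1,-1,-1,-1,-1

steps = 9; useful = 256; efficiency = 256/288 = 8/9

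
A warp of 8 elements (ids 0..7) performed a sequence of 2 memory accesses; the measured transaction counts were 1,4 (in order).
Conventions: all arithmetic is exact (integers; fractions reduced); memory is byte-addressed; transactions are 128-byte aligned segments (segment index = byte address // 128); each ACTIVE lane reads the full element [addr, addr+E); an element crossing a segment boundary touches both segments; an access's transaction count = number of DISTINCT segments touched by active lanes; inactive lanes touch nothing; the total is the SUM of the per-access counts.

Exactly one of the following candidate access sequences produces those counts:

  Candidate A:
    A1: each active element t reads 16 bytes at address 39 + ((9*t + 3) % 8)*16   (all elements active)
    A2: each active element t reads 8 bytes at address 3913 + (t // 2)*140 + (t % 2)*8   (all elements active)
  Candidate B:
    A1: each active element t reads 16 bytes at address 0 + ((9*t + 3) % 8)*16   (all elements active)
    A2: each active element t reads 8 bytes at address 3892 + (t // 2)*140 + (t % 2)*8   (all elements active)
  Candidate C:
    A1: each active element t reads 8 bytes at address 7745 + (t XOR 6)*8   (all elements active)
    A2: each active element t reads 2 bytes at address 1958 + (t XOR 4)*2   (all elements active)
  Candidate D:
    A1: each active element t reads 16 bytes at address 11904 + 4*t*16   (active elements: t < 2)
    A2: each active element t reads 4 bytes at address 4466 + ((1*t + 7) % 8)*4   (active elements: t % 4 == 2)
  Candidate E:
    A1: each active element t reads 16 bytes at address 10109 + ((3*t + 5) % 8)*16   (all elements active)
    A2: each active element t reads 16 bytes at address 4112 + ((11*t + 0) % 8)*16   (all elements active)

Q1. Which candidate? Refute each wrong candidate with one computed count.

A: A1 gives 2 transactions, not 1
C: A1 gives 2 transactions, not 1
D: A2 gives 2 transactions, not 4
E: A1 gives 2 transactions, not 1
B: all counts match (1,4)

Answer: B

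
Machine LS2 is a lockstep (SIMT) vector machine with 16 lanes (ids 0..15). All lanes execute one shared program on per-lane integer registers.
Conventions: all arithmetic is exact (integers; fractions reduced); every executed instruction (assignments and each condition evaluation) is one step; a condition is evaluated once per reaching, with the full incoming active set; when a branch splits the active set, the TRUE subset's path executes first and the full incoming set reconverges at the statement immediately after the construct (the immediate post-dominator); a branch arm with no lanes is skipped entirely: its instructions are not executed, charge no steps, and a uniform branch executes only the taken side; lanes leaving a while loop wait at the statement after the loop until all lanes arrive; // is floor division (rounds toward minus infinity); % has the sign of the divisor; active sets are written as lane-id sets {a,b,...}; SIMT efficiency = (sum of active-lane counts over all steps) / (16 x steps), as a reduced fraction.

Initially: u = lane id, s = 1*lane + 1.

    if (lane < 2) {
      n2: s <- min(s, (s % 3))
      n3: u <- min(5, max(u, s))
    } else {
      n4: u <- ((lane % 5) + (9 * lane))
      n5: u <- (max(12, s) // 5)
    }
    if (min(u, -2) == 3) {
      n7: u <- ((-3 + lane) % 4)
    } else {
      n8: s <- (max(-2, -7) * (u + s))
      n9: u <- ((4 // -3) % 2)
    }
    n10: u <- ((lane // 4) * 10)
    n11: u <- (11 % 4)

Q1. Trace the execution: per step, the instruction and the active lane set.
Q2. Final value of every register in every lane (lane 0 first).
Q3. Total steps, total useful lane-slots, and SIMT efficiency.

step 0: eval (lane < 2)              {0,1,2,3,4,5,6,7,8,9,10,11,12,13,14,15}
step 1: s <- min(s, (s % 3))         {0,1}
step 2: u <- min(5, max(u, s))       {0,1}
step 3: u <- ((lane % 5) + (9 * lane)) {2,3,4,5,6,7,8,9,10,11,12,13,14,15}
step 4: u <- (max(12, s) // 5)       {2,3,4,5,6,7,8,9,10,11,12,13,14,15}
step 5: eval (min(u, -2) == 3)       {0,1,2,3,4,5,6,7,8,9,10,11,12,13,14,15}
step 6: s <- (max(-2, -7) * (u + s)) {0,1,2,3,4,5,6,7,8,9,10,11,12,13,14,15}
step 7: u <- ((4 // -3) % 2)         {0,1,2,3,4,5,6,7,8,9,10,11,12,13,14,15}
step 8: u <- ((lane // 4) * 10)      {0,1,2,3,4,5,6,7,8,9,10,11,12,13,14,15}
step 9: u <- (11 % 4)                {0,1,2,3,4,5,6,7,8,9,10,11,12,13,14,15}

Answer: 10 steps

u: 3,3,3,3,3,3,3,3,3,3,3,3,3,3,3,3
s: -4,-8,-10,-12,-14,-16,-18,-20,-22,-24,-26,-28,-30,-32,-36,-38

steps = 10; useful = 128; efficiency = 128/160 = 4/5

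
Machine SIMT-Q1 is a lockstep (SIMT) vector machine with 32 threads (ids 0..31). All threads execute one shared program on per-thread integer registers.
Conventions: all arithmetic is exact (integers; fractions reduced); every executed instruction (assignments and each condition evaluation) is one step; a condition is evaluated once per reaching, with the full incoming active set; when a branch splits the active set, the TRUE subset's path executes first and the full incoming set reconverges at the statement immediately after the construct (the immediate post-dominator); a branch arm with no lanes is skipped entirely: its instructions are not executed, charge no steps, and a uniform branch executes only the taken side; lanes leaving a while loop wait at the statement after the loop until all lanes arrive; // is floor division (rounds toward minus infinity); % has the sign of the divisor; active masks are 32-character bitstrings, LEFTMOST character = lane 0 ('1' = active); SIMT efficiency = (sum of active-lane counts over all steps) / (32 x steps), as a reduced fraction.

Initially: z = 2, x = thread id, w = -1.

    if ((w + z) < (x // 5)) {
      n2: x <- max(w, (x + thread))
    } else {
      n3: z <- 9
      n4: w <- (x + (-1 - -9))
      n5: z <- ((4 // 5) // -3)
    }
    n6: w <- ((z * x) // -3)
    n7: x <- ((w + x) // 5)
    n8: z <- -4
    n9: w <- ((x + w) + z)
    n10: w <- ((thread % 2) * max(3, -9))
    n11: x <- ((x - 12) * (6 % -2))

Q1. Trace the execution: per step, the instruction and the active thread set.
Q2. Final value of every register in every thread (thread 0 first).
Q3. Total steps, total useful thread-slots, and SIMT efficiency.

step 0: eval ((w + z) < (x // 5))    11111111111111111111111111111111
step 1: x <- max(w, (x + thread))    00000000001111111111111111111111
step 2: z <- 9                       11111111110000000000000000000000
step 3: w <- (x + (-1 - -9))         11111111110000000000000000000000
step 4: z <- ((4 // 5) // -3)        11111111110000000000000000000000
step 5: w <- ((z * x) // -3)         11111111111111111111111111111111
step 6: x <- ((w + x) // 5)          11111111111111111111111111111111
step 7: z <- -4                      11111111111111111111111111111111
step 8: w <- ((x + w) + z)           11111111111111111111111111111111
step 9: w <- ((thread % 2) * max(3, -9)) 11111111111111111111111111111111
step 10: x <- ((x - 12) * (6 % -2))   11111111111111111111111111111111

Answer: 11 steps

z: -4,-4,-4,-4,-4,-4,-4,-4,-4,-4,-4,-4,-4,-4,-4,-4,-4,-4,-4,-4,-4,-4,-4,-4,-4,-4,-4,-4,-4,-4,-4,-4
x: 0,0,0,0,0,0,0,0,0,0,0,0,0,0,0,0,0,0,0,0,0,0,0,0,0,0,0,0,0,0,0,0
w: 0,3,0,3,0,3,0,3,0,3,0,3,0,3,0,3,0,3,0,3,0,3,0,3,0,3,0,3,0,3,0,3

steps = 11; useful = 276; efficiency = 276/352 = 69/88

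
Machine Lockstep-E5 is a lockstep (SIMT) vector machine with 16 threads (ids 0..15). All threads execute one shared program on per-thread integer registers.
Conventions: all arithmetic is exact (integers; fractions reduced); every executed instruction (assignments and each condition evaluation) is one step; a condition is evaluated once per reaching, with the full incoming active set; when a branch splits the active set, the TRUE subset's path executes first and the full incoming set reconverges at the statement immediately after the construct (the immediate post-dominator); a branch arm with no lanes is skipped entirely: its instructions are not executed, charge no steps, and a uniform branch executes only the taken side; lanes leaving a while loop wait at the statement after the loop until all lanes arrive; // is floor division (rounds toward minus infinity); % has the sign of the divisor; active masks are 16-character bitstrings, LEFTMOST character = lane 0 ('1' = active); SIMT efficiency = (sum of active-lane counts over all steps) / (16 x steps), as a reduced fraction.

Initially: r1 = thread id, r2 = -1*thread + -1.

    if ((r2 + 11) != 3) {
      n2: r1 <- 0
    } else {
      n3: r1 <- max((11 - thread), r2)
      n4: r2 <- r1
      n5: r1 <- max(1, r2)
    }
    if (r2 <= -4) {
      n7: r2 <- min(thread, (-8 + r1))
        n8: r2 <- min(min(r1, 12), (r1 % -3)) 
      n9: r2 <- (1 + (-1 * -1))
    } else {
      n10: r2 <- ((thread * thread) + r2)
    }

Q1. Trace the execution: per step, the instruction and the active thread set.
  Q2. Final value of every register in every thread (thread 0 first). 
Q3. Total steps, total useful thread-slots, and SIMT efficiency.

step 0: eval ((r2 + 11) != 3)        1111111111111111
step 1: r1 <- 0                      1111111011111111
step 2: r1 <- max((11 - thread), r2) 0000000100000000
step 3: r2 <- r1                     0000000100000000
step 4: r1 <- max(1, r2)             0000000100000000
step 5: eval (r2 <= -4)              1111111111111111
step 6: r2 <- min(thread, (-8 + r1)) 0001111011111111
step 7: r2 <- min(min(r1, 12), (r1 % -3)) 0001111011111111
step 8: r2 <- (1 + (-1 * -1))        0001111011111111
step 9: r2 <- ((thread * thread) + r2) 1110000100000000

Answer: 10 steps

r1: 0,0,0,0,0,0,0,4,0,0,0,0,0,0,0,0
r2: -1,-1,1,2,2,2,2,53,2,2,2,2,2,2,2,2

steps = 10; useful = 90; efficiency = 90/160 = 9/16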